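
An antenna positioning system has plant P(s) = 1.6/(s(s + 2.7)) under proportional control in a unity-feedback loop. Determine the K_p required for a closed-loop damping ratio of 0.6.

K_p = 3.16

Closed-loop characteristic equation: s² + 2.7s + K_p·1.6 = 0.
So ω_n = √(1.6K_p) and 2ζω_n = 2.7, giving ζ = 2.7/(2√(1.6K_p)).
Setting ζ = 0.6: √(1.6K_p) = 2.7/(2·0.6) = 2.25, so K_p = 5.063/1.6 = 3.16.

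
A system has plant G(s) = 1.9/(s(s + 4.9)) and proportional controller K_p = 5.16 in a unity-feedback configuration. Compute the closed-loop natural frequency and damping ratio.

The closed-loop denominator is s(s+4.9) + 5.16·1.9 = s² + 4.9s + 9.804.
Matching s² + 2ζω_n s + ω_n²: ω_n = √9.804 = 3.131 rad/s and 2ζω_n = 4.9, so ζ = 4.9/(2·3.131) = 0.782.

ω_n = 3.13 rad/s, ζ = 0.782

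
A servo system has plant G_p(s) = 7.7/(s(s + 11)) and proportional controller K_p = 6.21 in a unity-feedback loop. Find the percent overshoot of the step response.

Closed-loop characteristic equation: s² + 11s + 47.82 = 0, so ω_n = 6.915 rad/s and ζ = 11/(2·6.915) = 0.7954.
%OS = 100·exp(−πζ/√(1−ζ²)) = 100·exp(−π·0.7954/√0.3674) = 1.62%.

1.62%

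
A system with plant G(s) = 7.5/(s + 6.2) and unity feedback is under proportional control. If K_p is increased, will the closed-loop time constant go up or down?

decrease

Closed-loop pole is at s = −(6.2+K_p·7.5); larger K_p moves it further left, so τ = 1/(6.2+K_p·7.5) decreases.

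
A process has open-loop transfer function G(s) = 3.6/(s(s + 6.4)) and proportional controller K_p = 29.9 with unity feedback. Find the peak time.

The closed-loop denominator s² + 6.4s + 107.6 gives ω_n = √107.6 = 10.37 and ζ = 6.4/(2ω_n) = 0.3084.
Damped frequency ω_d = ω_n√(1−ζ²) = 9.869 rad/s, so peak time T_p = π/ω_d = 0.318 s.

T_p = 0.318 s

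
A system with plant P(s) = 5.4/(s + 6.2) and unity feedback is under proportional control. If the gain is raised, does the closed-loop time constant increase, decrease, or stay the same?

The closed-loop bandwidth 6.2+K_p·5.4 grows with K_p, so τ shrinks.

decrease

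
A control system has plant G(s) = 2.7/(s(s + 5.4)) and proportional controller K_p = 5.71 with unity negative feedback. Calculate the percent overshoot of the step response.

5.1%

The closed-loop denominator s² + 5.4s + 15.42 gives ω_n = √15.42 = 3.926 and ζ = 5.4/(2ω_n) = 0.6876.
%OS = 100·exp(−πζ/√(1−ζ²)) = 100·exp(−π·0.6876/√0.5271) = 5.1%.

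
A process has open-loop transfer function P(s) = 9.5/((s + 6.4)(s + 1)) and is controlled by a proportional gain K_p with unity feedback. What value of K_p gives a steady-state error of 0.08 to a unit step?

K_p = 7.75

Steady-state error for a unit step on this type-0 loop is 1/(1 + K_p·P(0)).
P(0) = 1.484. Require 1/(1 + K_p·1.484) = 0.08, so 1 + 1.484·K_p = 12.5.
K_p = (12.5 − 1)/1.484 = 7.75.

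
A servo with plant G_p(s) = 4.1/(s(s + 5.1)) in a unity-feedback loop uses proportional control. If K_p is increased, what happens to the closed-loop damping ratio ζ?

ζ = 5.1/(2√(4.1K_p)); increasing K_p raises the denominator, so ζ falls.

decrease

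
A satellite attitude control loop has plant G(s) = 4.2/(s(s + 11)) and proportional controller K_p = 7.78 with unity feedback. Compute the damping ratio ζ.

ζ = 0.962

The closed-loop denominator is s(s+11) + 7.78·4.2 = s² + 11s + 32.68.
So ω_n² = 32.68 ⇒ ω_n = 5.716 rad/s, and ζ = 11/(2ω_n) = 0.962.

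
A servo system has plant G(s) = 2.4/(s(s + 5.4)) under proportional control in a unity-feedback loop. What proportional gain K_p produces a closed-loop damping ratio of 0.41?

K_p = 18.1

Closed-loop characteristic equation: s² + 5.4s + K_p·2.4 = 0.
So ω_n = √(2.4K_p) and 2ζω_n = 5.4, giving ζ = 5.4/(2√(2.4K_p)).
Setting ζ = 0.41: √(2.4K_p) = 5.4/(2·0.41) = 6.585, so K_p = 43.37/2.4 = 18.1.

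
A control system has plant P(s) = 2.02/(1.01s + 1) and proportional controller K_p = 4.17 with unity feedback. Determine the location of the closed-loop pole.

Closed loop: T(s) = K_p·P/(1+K_p·P) = 8.423/(1.01s + 1 + 8.423), with pole at s = −(1 + 8.423)/1.01 = −9.33.

s = -9.33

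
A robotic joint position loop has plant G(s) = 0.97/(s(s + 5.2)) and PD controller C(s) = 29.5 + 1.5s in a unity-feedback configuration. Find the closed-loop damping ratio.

Forward path: (29.5 + 1.5s)·0.97/(s(s+5.2)). The closed-loop characteristic equation is s² + (5.2 + 0.97·1.5)s + 0.97·29.5 = 0.
That is s² + 6.655s + 28.61 = 0, so ω_n = 5.349 rad/s and ζ = 6.655/(2·5.349) = 0.622.

ζ = 0.622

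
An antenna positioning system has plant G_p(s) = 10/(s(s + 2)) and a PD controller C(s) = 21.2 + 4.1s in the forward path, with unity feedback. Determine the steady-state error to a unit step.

The open loop C(s)G_p(s) has a pole at the origin (type 1), so the static position error constant is infinite and e_ss = 1/(1+∞) = 0.

0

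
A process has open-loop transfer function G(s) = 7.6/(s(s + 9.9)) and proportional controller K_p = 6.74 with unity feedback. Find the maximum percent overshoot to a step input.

4.94%

Closed-loop characteristic equation: s² + 9.9s + 51.22 = 0, so ω_n = 7.157 rad/s and ζ = 9.9/(2·7.157) = 0.6916.
%OS = 100·exp(−πζ/√(1−ζ²)) = 100·exp(−π·0.6916/√0.5217) = 4.94%.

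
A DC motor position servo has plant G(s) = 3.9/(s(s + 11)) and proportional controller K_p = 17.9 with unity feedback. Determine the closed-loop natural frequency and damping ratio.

ω_n = 8.36 rad/s, ζ = 0.658

The closed-loop denominator is s(s+11) + 17.9·3.9 = s² + 11s + 69.81.
Matching s² + 2ζω_n s + ω_n²: ω_n = √69.81 = 8.355 rad/s and 2ζω_n = 11, so ζ = 11/(2·8.355) = 0.658.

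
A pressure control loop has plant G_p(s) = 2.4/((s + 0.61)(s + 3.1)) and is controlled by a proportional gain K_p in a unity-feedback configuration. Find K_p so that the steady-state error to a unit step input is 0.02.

K_p = 38.6

Steady-state error for a unit step on this type-0 loop is 1/(1 + K_p·G_p(0)).
G_p(0) = 1.269. Require 1/(1 + K_p·1.269) = 0.02, so 1 + 1.269·K_p = 50.
K_p = (50 − 1)/1.269 = 38.6.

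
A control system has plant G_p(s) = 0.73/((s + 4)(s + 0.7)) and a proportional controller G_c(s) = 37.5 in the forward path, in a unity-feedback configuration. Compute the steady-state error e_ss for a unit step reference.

0.0928

The loop is type 0. Static position error constant K_pos = G_c(0)·G_p(0) = 37.5·0.2607 = 9.777.
Steady-state error to a unit step: e_ss = 1/(1+K_pos) = 1/10.78 = 0.0928.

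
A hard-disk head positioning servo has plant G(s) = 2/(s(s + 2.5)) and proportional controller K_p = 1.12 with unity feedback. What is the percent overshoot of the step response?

From 1 + K_pG(s) = 0: s² + 2.5s + 2.24 = 0 ⇒ ω_n = 1.497, ζ = 0.8352.
%OS = 100·exp(−πζ/√(1−ζ²)) = 100·exp(−π·0.8352/√0.3025) = 0.847%.

0.847%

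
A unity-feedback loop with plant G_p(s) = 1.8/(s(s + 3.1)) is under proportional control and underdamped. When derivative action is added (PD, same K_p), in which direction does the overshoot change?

decrease

With PD the characteristic equation becomes s² + (a + K·K_d)s + K·K_p = 0; the damping term grows, ζ rises, overshoot falls.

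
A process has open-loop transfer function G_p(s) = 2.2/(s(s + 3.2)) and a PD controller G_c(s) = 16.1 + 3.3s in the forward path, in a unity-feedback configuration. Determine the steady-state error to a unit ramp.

0.0903

The loop has one pole at the origin (type 1). Velocity error constant K_v = lim_{s→0} s·G_c(s)G_p(s) = 16.1·2.2/3.2 = 11.07.
Steady-state error to a unit ramp: e_ss = 1/K_v = 0.0903.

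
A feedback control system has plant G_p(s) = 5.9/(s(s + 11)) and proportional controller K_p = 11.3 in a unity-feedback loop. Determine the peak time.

The closed-loop denominator s² + 11s + 66.67 gives ω_n = √66.67 = 8.165 and ζ = 11/(2ω_n) = 0.6736.
Damped frequency ω_d = ω_n√(1−ζ²) = 6.035 rad/s, so peak time T_p = π/ω_d = 0.521 s.

T_p = 0.521 s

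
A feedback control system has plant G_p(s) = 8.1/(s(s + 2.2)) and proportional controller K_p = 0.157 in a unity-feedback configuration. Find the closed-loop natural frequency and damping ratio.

ω_n = 1.13 rad/s, ζ = 0.975

The closed-loop denominator is s(s+2.2) + 0.157·8.1 = s² + 2.2s + 1.272.
Matching s² + 2ζω_n s + ω_n²: ω_n = √1.272 = 1.128 rad/s and 2ζω_n = 2.2, so ζ = 2.2/(2·1.128) = 0.975.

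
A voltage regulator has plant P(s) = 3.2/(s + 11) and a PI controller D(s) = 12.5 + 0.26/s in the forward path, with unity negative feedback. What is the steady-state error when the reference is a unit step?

0

The open loop D(s)P(s) has a pole at the origin (type 1), so the static position error constant is infinite and e_ss = 1/(1+∞) = 0.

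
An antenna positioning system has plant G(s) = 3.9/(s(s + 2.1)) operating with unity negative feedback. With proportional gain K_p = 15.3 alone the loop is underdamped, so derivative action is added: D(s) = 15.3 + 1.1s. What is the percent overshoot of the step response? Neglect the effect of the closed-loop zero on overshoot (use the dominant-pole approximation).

24%

Forward path: (15.3 + 1.1s)·3.9/(s(s+2.1)). The closed-loop characteristic equation is s² + (2.1 + 3.9·1.1)s + 3.9·15.3 = 0.
That is s² + 6.39s + 59.67 = 0, so ω_n = 7.725 rad/s and ζ = 6.39/(2·7.725) = 0.4136.
%OS = 100·exp(−πζ/√(1−ζ²)) = 24%.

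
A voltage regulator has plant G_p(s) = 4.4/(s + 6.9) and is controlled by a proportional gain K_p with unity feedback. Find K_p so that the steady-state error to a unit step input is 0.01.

K_p = 155

Steady-state error for a unit step on this type-0 loop is 1/(1 + K_p·G_p(0)).
G_p(0) = 0.6377. Require 1/(1 + K_p·0.6377) = 0.01, so 1 + 0.6377·K_p = 100.
K_p = (100 − 1)/0.6377 = 155.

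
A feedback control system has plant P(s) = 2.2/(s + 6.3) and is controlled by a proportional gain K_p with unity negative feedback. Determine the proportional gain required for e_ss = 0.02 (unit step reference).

The loop is type 0, so e_ss(step) = 1/(1 + K_pos) with K_pos = K_p·P(0).
P(0) = 0.3492. Require 1/(1 + K_p·0.3492) = 0.02, so 1 + 0.3492·K_p = 50.
K_p = (50 − 1)/0.3492 = 140.

K_p = 140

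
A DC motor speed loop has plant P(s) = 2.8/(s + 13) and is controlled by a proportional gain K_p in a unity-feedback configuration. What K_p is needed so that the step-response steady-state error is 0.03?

K_p = 150

For a type-0 loop with proportional control, e_ss = 1/(1 + K_p·P(0)).
P(0) = 0.2154. Require 1/(1 + K_p·0.2154) = 0.03, so 1 + 0.2154·K_p = 33.33.
K_p = (33.33 − 1)/0.2154 = 150.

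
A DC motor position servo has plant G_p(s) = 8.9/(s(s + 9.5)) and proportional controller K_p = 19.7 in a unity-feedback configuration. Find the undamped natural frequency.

ω_n = 13.2 rad/s

1 + K_p·G_p(s) = 0 gives s² + 9.5s + 175.3 = 0.
So ω_n² = 175.3 ⇒ ω_n = 13.24 rad/s, and ζ = 9.5/(2ω_n) = 0.359.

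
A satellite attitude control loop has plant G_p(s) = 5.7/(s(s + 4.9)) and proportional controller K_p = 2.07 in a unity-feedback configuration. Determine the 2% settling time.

From 1 + K_pG_p(s) = 0: s² + 4.9s + 11.8 = 0 ⇒ ω_n = 3.435, ζ = 0.7133.
2% settling time T_s ≈ 4/(ζω_n) = 4/2.45 = 1.63 s.

T_s ≈ 1.63 s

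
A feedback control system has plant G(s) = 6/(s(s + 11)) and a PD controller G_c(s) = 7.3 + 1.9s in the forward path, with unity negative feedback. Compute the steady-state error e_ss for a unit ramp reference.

The loop has one pole at the origin (type 1). Velocity error constant K_v = lim_{s→0} s·G_c(s)G(s) = 7.3·6/11 = 3.982.
Steady-state error to a unit ramp: e_ss = 1/K_v = 0.251.

0.251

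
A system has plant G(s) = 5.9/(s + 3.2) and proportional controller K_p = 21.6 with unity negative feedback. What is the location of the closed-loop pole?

s = -130.6

Closed-loop transfer function: T(s) = K_p·G(s)/(1 + K_p·G(s)) = 127.4/(s + 3.2 + 127.4) = 127.4/(s + 130.6).
The closed-loop pole is at s = −130.6.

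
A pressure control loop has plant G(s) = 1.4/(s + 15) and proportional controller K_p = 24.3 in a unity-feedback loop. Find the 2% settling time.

Closed-loop transfer function: T(s) = K_p·G(s)/(1 + K_p·G(s)) = 34.02/(s + 15 + 34.02) = 34.02/(s + 49.02).
Time constant τ = 1/49.02 = 0.0204 s, so the 2% settling time is about 4τ = 0.0816 s.

T_s ≈ 0.0816 s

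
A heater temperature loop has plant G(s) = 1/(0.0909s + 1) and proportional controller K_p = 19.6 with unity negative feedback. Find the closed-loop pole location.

Closed loop: T(s) = K_p·G/(1+K_p·G) = 19.6/(0.0909s + 1 + 19.6), with pole at s = −(1 + 19.6)/0.0909 = −226.6.

s = -226.6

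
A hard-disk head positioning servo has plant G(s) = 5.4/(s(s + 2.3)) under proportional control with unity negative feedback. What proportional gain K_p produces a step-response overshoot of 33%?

K_p = 2.21

From %OS = 100·exp(−πζ/√(1−ζ²)) = 33%, ζ = −ln(0.33)/√(π²+ln²(0.33)) = 0.3328.
Characteristic equation s² + 2.3s + 5.4K_p = 0 gives ζ = 2.3/(2√(5.4K_p)).
Setting ζ = 0.3328: √(5.4K_p) = 2.3/(2·0.3328) = 3.456, so K_p = 11.94/5.4 = 2.21.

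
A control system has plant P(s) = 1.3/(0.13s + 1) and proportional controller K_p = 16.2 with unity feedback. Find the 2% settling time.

T_s ≈ 0.0236 s

Closed loop: T(s) = K_p·P/(1+K_p·P) = 21.06/(0.13s + 1 + 21.06), with pole at s = −(1 + 21.06)/0.13 = −169.7.
τ = 1/169.7 = 0.005893 s, so 2% settling time ≈ 4τ = 0.0236 s.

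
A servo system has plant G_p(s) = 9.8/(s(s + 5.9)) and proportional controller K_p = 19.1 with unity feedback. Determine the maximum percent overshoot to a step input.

The closed-loop denominator s² + 5.9s + 187.2 gives ω_n = √187.2 = 13.68 and ζ = 5.9/(2ω_n) = 0.2156.
%OS = 100·exp(−πζ/√(1−ζ²)) = 100·exp(−π·0.2156/√0.9535) = 50%.

50%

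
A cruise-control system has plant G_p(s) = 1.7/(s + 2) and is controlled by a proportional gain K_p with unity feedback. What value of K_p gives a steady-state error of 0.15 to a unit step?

Steady-state error for a unit step on this type-0 loop is 1/(1 + K_p·G_p(0)).
G_p(0) = 0.85. Require 1/(1 + K_p·0.85) = 0.15, so 1 + 0.85·K_p = 6.667.
K_p = (6.667 − 1)/0.85 = 6.67.

K_p = 6.67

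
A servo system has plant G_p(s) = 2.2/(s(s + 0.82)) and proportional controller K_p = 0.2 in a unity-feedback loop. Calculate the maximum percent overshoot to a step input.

8.46%

Closed-loop characteristic equation: s² + 0.82s + 0.44 = 0, so ω_n = 0.6633 rad/s and ζ = 0.82/(2·0.6633) = 0.6181.
%OS = 100·exp(−πζ/√(1−ζ²)) = 100·exp(−π·0.6181/√0.618) = 8.46%.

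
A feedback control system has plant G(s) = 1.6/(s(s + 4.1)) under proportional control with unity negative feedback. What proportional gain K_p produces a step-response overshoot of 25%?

From %OS = 100·exp(−πζ/√(1−ζ²)) = 25%, ζ = −ln(0.25)/√(π²+ln²(0.25)) = 0.4037.
Characteristic equation s² + 4.1s + 1.6K_p = 0 gives ζ = 4.1/(2√(1.6K_p)).
Setting ζ = 0.4037: √(1.6K_p) = 4.1/(2·0.4037) = 5.078, so K_p = 25.78/1.6 = 16.1.

K_p = 16.1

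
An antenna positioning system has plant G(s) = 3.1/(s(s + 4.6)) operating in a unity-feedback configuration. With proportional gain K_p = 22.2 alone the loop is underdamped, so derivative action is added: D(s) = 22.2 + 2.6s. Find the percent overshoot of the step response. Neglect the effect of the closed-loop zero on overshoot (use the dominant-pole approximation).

Forward path: (22.2 + 2.6s)·3.1/(s(s+4.6)). The closed-loop characteristic equation is s² + (4.6 + 3.1·2.6)s + 3.1·22.2 = 0.
That is s² + 12.66s + 68.82 = 0, so ω_n = 8.296 rad/s and ζ = 12.66/(2·8.296) = 0.763.
%OS = 100·exp(−πζ/√(1−ζ²)) = 2.45%.

2.45%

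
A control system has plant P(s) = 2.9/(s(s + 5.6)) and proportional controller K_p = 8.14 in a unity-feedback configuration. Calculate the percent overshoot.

10.9%

The closed-loop denominator s² + 5.6s + 23.61 gives ω_n = √23.61 = 4.859 and ζ = 5.6/(2ω_n) = 0.5763.
%OS = 100·exp(−πζ/√(1−ζ²)) = 100·exp(−π·0.5763/√0.6679) = 10.9%.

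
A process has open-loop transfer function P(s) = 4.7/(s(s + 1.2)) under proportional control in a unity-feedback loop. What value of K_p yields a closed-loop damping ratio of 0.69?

K_p = 0.161

Closed-loop characteristic equation: s² + 1.2s + K_p·4.7 = 0.
So ω_n = √(4.7K_p) and 2ζω_n = 1.2, giving ζ = 1.2/(2√(4.7K_p)).
Setting ζ = 0.69: √(4.7K_p) = 1.2/(2·0.69) = 0.8696, so K_p = 0.7561/4.7 = 0.161.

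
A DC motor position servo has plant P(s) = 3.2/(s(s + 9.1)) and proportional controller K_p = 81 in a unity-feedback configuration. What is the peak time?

Closed-loop characteristic equation: s² + 9.1s + 259.2 = 0, so ω_n = 16.1 rad/s and ζ = 9.1/(2·16.1) = 0.2826.
Damped frequency ω_d = ω_n√(1−ζ²) = 15.44 rad/s, so peak time T_p = π/ω_d = 0.203 s.

T_p = 0.203 s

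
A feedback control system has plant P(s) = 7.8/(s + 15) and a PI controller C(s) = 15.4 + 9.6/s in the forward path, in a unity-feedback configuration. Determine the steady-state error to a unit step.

0

The open loop C(s)P(s) has a pole at the origin (type 1), so the static position error constant is infinite and e_ss = 1/(1+∞) = 0.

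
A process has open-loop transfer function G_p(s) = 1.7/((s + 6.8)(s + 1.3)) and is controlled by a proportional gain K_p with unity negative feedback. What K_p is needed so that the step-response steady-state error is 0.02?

K_p = 255

Steady-state error for a unit step on this type-0 loop is 1/(1 + K_p·G_p(0)).
G_p(0) = 0.1923. Require 1/(1 + K_p·0.1923) = 0.02, so 1 + 0.1923·K_p = 50.
K_p = (50 − 1)/0.1923 = 255.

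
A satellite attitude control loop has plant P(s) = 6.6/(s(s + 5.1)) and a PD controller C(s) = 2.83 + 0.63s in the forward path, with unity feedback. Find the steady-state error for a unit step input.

0

The open loop C(s)P(s) has a pole at the origin (type 1), so the static position error constant is infinite and e_ss = 1/(1+∞) = 0.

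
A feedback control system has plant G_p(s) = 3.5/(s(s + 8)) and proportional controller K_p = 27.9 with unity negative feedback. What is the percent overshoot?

Closed-loop characteristic equation: s² + 8s + 97.65 = 0, so ω_n = 9.882 rad/s and ζ = 8/(2·9.882) = 0.4048.
%OS = 100·exp(−πζ/√(1−ζ²)) = 100·exp(−π·0.4048/√0.8361) = 24.9%.

24.9%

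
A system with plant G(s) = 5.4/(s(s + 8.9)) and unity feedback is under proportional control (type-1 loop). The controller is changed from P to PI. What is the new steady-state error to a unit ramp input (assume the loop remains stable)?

The integrator raises the loop to type 2, so K_v → ∞ and e_ss to a ramp is zero.

0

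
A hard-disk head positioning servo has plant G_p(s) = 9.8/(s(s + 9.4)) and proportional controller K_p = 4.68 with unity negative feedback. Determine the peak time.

T_p = 0.644 s

Closed-loop characteristic equation: s² + 9.4s + 45.86 = 0, so ω_n = 6.772 rad/s and ζ = 9.4/(2·6.772) = 0.694.
Damped frequency ω_d = ω_n√(1−ζ²) = 4.876 rad/s, so peak time T_p = π/ω_d = 0.644 s.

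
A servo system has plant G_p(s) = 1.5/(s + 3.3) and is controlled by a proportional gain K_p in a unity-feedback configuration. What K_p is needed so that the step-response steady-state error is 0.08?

K_p = 25.3

For a type-0 loop with proportional control, e_ss = 1/(1 + K_p·G_p(0)).
G_p(0) = 0.4545. Require 1/(1 + K_p·0.4545) = 0.08, so 1 + 0.4545·K_p = 12.5.
K_p = (12.5 − 1)/0.4545 = 25.3.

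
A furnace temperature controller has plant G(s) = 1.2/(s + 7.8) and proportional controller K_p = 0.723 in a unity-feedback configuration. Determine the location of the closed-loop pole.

Closed-loop transfer function: T(s) = K_p·G(s)/(1 + K_p·G(s)) = 0.8676/(s + 7.8 + 0.8676) = 0.8676/(s + 8.668).
The closed-loop pole is at s = −8.668.

s = -8.668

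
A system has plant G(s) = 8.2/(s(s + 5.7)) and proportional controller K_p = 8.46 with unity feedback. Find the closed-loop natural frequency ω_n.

ω_n = 8.33 rad/s

1 + K_p·G(s) = 0 gives s² + 5.7s + 69.37 = 0.
Matching s² + 2ζω_n s + ω_n²: ω_n = √69.37 = 8.329 rad/s and 2ζω_n = 5.7, so ζ = 5.7/(2·8.329) = 0.342.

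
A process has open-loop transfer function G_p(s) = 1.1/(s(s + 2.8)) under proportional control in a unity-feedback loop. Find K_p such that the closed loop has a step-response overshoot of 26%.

K_p = 11.5

From %OS = 100·exp(−πζ/√(1−ζ²)) = 26%, ζ = −ln(0.26)/√(π²+ln²(0.26)) = 0.3941.
Characteristic equation s² + 2.8s + 1.1K_p = 0 gives ζ = 2.8/(2√(1.1K_p)).
Setting ζ = 0.3941: √(1.1K_p) = 2.8/(2·0.3941) = 3.553, so K_p = 12.62/1.1 = 11.5.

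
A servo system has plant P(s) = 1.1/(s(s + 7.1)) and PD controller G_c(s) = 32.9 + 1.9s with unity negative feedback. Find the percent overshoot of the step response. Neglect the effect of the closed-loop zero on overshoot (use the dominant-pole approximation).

2.43%

Forward path: (32.9 + 1.9s)·1.1/(s(s+7.1)). The closed-loop characteristic equation is s² + (7.1 + 1.1·1.9)s + 1.1·32.9 = 0.
That is s² + 9.19s + 36.19 = 0, so ω_n = 6.016 rad/s and ζ = 9.19/(2·6.016) = 0.7638.
%OS = 100·exp(−πζ/√(1−ζ²)) = 2.43%.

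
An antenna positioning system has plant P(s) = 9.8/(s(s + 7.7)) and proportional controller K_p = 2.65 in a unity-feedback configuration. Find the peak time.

From 1 + K_pP(s) = 0: s² + 7.7s + 25.97 = 0 ⇒ ω_n = 5.096, ζ = 0.7555.
Damped frequency ω_d = ω_n√(1−ζ²) = 3.339 rad/s, so peak time T_p = π/ω_d = 0.941 s.

T_p = 0.941 s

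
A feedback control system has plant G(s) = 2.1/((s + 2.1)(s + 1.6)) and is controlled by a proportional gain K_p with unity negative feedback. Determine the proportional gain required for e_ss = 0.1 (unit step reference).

K_p = 14.4

Steady-state error for a unit step on this type-0 loop is 1/(1 + K_p·G(0)).
G(0) = 0.625. Require 1/(1 + K_p·0.625) = 0.1, so 1 + 0.625·K_p = 10.
K_p = (10 − 1)/0.625 = 14.4.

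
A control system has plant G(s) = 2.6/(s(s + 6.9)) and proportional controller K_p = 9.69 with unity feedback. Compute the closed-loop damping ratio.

With unity feedback the closed-loop characteristic equation is s² + 6.9s + 9.69·2.6 = s² + 6.9s + 25.19 = 0.
Matching s² + 2ζω_n s + ω_n²: ω_n = √25.19 = 5.019 rad/s and 2ζω_n = 6.9, so ζ = 6.9/(2·5.019) = 0.687.

ζ = 0.687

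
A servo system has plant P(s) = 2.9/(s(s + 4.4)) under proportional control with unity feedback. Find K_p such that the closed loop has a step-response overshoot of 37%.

From %OS = 100·exp(−πζ/√(1−ζ²)) = 37%, ζ = −ln(0.37)/√(π²+ln²(0.37)) = 0.3017.
Characteristic equation s² + 4.4s + 2.9K_p = 0 gives ζ = 4.4/(2√(2.9K_p)).
Setting ζ = 0.3017: √(2.9K_p) = 4.4/(2·0.3017) = 7.291, so K_p = 53.16/2.9 = 18.3.

K_p = 18.3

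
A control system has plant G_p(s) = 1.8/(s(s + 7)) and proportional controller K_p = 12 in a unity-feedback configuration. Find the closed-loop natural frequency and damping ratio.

ω_n = 4.65 rad/s, ζ = 0.753

The closed-loop denominator is s(s+7) + 12·1.8 = s² + 7s + 21.6.
Matching s² + 2ζω_n s + ω_n²: ω_n = √21.6 = 4.648 rad/s and 2ζω_n = 7, so ζ = 7/(2·4.648) = 0.753.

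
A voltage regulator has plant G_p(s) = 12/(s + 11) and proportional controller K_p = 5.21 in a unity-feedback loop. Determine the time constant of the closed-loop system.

Closed-loop transfer function: T(s) = K_p·G_p(s)/(1 + K_p·G_p(s)) = 62.52/(s + 11 + 62.52) = 62.52/(s + 73.52).
Time constant τ = 1/73.52 = 0.0136 s.

τ = 0.0136 s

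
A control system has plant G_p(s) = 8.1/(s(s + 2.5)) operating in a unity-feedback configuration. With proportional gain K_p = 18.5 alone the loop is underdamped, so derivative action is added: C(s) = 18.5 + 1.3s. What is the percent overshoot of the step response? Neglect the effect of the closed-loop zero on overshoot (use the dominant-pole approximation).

13.9%

Forward path: (18.5 + 1.3s)·8.1/(s(s+2.5)). The closed-loop characteristic equation is s² + (2.5 + 8.1·1.3)s + 8.1·18.5 = 0.
That is s² + 13.03s + 149.8 = 0, so ω_n = 12.24 rad/s and ζ = 13.03/(2·12.24) = 0.5322.
%OS = 100·exp(−πζ/√(1−ζ²)) = 13.9%.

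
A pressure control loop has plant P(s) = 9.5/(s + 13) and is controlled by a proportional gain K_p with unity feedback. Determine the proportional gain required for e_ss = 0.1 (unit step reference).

K_p = 12.3

For a type-0 loop with proportional control, e_ss = 1/(1 + K_p·P(0)).
P(0) = 0.7308. Require 1/(1 + K_p·0.7308) = 0.1, so 1 + 0.7308·K_p = 10.
K_p = (10 − 1)/0.7308 = 12.3.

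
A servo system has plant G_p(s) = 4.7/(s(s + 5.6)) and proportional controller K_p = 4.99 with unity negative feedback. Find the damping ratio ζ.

1 + K_p·G_p(s) = 0 gives s² + 5.6s + 23.45 = 0.
So ω_n² = 23.45 ⇒ ω_n = 4.843 rad/s, and ζ = 5.6/(2ω_n) = 0.578.

ζ = 0.578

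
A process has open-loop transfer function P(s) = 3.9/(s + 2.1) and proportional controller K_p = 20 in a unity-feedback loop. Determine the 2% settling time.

T_s ≈ 0.0499 s

Closed-loop transfer function: T(s) = K_p·P(s)/(1 + K_p·P(s)) = 78/(s + 2.1 + 78) = 78/(s + 80.1).
Time constant τ = 1/80.1 = 0.01248 s, so the 2% settling time is about 4τ = 0.0499 s.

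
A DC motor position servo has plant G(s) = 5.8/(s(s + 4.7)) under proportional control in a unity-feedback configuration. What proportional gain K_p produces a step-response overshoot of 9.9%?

From %OS = 100·exp(−πζ/√(1−ζ²)) = 9.9%, ζ = −ln(0.099)/√(π²+ln²(0.099)) = 0.5928.
Characteristic equation s² + 4.7s + 5.8K_p = 0 gives ζ = 4.7/(2√(5.8K_p)).
Setting ζ = 0.5928: √(5.8K_p) = 4.7/(2·0.5928) = 3.964, so K_p = 15.71/5.8 = 2.71.

K_p = 2.71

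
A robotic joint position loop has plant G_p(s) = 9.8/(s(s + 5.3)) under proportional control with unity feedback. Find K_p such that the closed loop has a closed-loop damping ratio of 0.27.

Closed-loop characteristic equation: s² + 5.3s + K_p·9.8 = 0.
So ω_n = √(9.8K_p) and 2ζω_n = 5.3, giving ζ = 5.3/(2√(9.8K_p)).
Setting ζ = 0.27: √(9.8K_p) = 5.3/(2·0.27) = 9.815, so K_p = 96.33/9.8 = 9.83.

K_p = 9.83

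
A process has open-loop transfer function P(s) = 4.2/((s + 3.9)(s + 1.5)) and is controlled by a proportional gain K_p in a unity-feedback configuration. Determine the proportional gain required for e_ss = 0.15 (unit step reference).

Steady-state error for a unit step on this type-0 loop is 1/(1 + K_p·P(0)).
P(0) = 0.7179. Require 1/(1 + K_p·0.7179) = 0.15, so 1 + 0.7179·K_p = 6.667.
K_p = (6.667 − 1)/0.7179 = 7.89.

K_p = 7.89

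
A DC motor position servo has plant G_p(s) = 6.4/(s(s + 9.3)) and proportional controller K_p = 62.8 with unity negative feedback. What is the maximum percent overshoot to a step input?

The closed-loop denominator s² + 9.3s + 401.9 gives ω_n = √401.9 = 20.05 and ζ = 9.3/(2ω_n) = 0.2319.
%OS = 100·exp(−πζ/√(1−ζ²)) = 100·exp(−π·0.2319/√0.9462) = 47.3%.

47.3%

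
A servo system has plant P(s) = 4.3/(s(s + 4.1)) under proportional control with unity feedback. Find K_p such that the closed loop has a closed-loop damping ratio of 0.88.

K_p = 1.26

Closed-loop characteristic equation: s² + 4.1s + K_p·4.3 = 0.
So ω_n = √(4.3K_p) and 2ζω_n = 4.1, giving ζ = 4.1/(2√(4.3K_p)).
Setting ζ = 0.88: √(4.3K_p) = 4.1/(2·0.88) = 2.33, so K_p = 5.427/4.3 = 1.26.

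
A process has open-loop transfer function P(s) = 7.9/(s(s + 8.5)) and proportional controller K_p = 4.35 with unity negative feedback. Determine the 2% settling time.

T_s ≈ 0.941 s

From 1 + K_pP(s) = 0: s² + 8.5s + 34.37 = 0 ⇒ ω_n = 5.862, ζ = 0.725.
2% settling time T_s ≈ 4/(ζω_n) = 4/4.25 = 0.941 s.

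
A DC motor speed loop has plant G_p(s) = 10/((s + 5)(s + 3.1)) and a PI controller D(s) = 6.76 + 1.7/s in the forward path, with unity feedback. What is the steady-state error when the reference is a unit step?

The open loop D(s)G_p(s) has a pole at the origin (type 1), so the static position error constant is infinite and e_ss = 1/(1+∞) = 0.

0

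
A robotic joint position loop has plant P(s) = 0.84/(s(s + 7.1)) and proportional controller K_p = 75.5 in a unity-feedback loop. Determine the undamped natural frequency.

ω_n = 7.96 rad/s

The closed-loop denominator is s(s+7.1) + 75.5·0.84 = s² + 7.1s + 63.42.
Matching s² + 2ζω_n s + ω_n²: ω_n = √63.42 = 7.964 rad/s and 2ζω_n = 7.1, so ζ = 7.1/(2·7.964) = 0.446.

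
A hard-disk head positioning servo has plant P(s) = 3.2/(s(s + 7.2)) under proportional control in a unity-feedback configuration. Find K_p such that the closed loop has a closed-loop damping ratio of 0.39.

K_p = 26.6

Closed-loop characteristic equation: s² + 7.2s + K_p·3.2 = 0.
So ω_n = √(3.2K_p) and 2ζω_n = 7.2, giving ζ = 7.2/(2√(3.2K_p)).
Setting ζ = 0.39: √(3.2K_p) = 7.2/(2·0.39) = 9.231, so K_p = 85.21/3.2 = 26.6.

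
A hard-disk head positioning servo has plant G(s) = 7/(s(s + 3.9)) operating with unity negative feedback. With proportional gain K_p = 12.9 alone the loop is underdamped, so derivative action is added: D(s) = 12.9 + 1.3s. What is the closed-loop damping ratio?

Forward path: (12.9 + 1.3s)·7/(s(s+3.9)). The closed-loop characteristic equation is s² + (3.9 + 7·1.3)s + 7·12.9 = 0.
That is s² + 13s + 90.3 = 0, so ω_n = 9.503 rad/s and ζ = 13/(2·9.503) = 0.684.

ζ = 0.684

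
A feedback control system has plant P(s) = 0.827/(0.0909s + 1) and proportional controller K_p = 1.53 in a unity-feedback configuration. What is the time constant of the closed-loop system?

τ = 0.0401 s

Closed loop: T(s) = K_p·P/(1+K_p·P) = 1.265/(0.0909s + 1 + 1.265), with pole at s = −(1 + 1.265)/0.0909 = −24.92.
Closed-loop time constant τ = 1/24.92 = 0.0401 s.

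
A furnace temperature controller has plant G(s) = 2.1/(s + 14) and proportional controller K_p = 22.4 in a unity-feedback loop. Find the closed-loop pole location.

Closed-loop transfer function: T(s) = K_p·G(s)/(1 + K_p·G(s)) = 47.04/(s + 14 + 47.04) = 47.04/(s + 61.04).
The closed-loop pole is at s = −61.04.

s = -61.04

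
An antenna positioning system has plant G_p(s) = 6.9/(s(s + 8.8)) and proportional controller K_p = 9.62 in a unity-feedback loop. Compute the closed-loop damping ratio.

With unity feedback the closed-loop characteristic equation is s² + 8.8s + 9.62·6.9 = s² + 8.8s + 66.38 = 0.
Matching s² + 2ζω_n s + ω_n²: ω_n = √66.38 = 8.147 rad/s and 2ζω_n = 8.8, so ζ = 8.8/(2·8.147) = 0.54.

ζ = 0.54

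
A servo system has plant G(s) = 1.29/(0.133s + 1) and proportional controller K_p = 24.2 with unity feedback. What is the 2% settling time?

T_s ≈ 0.0165 s

Closed loop: T(s) = K_p·G/(1+K_p·G) = 31.22/(0.133s + 1 + 31.22), with pole at s = −(1 + 31.22)/0.133 = −242.2.
τ = 1/242.2 = 0.004128 s, so 2% settling time ≈ 4τ = 0.0165 s.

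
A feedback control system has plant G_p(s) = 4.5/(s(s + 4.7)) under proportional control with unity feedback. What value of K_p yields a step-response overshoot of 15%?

From %OS = 100·exp(−πζ/√(1−ζ²)) = 15%, ζ = −ln(0.15)/√(π²+ln²(0.15)) = 0.5169.
Characteristic equation s² + 4.7s + 4.5K_p = 0 gives ζ = 4.7/(2√(4.5K_p)).
Setting ζ = 0.5169: √(4.5K_p) = 4.7/(2·0.5169) = 4.546, so K_p = 20.67/4.5 = 4.59.

K_p = 4.59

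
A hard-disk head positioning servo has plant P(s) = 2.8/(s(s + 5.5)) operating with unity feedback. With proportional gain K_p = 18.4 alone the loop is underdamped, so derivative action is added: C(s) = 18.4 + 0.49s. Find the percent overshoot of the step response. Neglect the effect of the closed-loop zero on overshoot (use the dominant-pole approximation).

18%

Forward path: (18.4 + 0.49s)·2.8/(s(s+5.5)). The closed-loop characteristic equation is s² + (5.5 + 2.8·0.49)s + 2.8·18.4 = 0.
That is s² + 6.872s + 51.52 = 0, so ω_n = 7.178 rad/s and ζ = 6.872/(2·7.178) = 0.4787.
%OS = 100·exp(−πζ/√(1−ζ²)) = 18%.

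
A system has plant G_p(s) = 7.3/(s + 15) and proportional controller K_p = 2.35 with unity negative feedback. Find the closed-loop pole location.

Closed-loop transfer function: T(s) = K_p·G_p(s)/(1 + K_p·G_p(s)) = 17.16/(s + 15 + 17.16) = 17.16/(s + 32.16).
The closed-loop pole is at s = −32.16.

s = -32.16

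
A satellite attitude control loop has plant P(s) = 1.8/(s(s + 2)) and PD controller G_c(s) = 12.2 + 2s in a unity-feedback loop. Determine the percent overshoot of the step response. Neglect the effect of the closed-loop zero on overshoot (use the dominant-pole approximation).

9.62%

Forward path: (12.2 + 2s)·1.8/(s(s+2)). The closed-loop characteristic equation is s² + (2 + 1.8·2)s + 1.8·12.2 = 0.
That is s² + 5.6s + 21.96 = 0, so ω_n = 4.686 rad/s and ζ = 5.6/(2·4.686) = 0.5975.
%OS = 100·exp(−πζ/√(1−ζ²)) = 9.62%.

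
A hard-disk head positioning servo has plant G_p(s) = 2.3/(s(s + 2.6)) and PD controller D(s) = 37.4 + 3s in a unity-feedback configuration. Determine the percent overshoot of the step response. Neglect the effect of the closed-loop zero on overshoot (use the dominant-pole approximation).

Forward path: (37.4 + 3s)·2.3/(s(s+2.6)). The closed-loop characteristic equation is s² + (2.6 + 2.3·3)s + 2.3·37.4 = 0.
That is s² + 9.5s + 86.02 = 0, so ω_n = 9.275 rad/s and ζ = 9.5/(2·9.275) = 0.5121.
%OS = 100·exp(−πζ/√(1−ζ²)) = 15.4%.

15.4%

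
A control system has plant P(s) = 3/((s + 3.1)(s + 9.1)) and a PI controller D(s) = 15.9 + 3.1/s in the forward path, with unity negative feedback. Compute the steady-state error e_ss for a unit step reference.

0

The open loop D(s)P(s) has a pole at the origin (type 1), so the static position error constant is infinite and e_ss = 1/(1+∞) = 0.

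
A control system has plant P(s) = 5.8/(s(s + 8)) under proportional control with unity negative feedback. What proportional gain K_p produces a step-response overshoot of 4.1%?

From %OS = 100·exp(−πζ/√(1−ζ²)) = 4.1%, ζ = −ln(0.041)/√(π²+ln²(0.041)) = 0.713.
Characteristic equation s² + 8s + 5.8K_p = 0 gives ζ = 8/(2√(5.8K_p)).
Setting ζ = 0.713: √(5.8K_p) = 8/(2·0.713) = 5.61, so K_p = 31.48/5.8 = 5.43.

K_p = 5.43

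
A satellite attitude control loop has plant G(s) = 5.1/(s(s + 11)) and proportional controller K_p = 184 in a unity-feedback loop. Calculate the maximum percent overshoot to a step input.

56.4%

The closed-loop denominator s² + 11s + 938.4 gives ω_n = √938.4 = 30.63 and ζ = 11/(2ω_n) = 0.1795.
%OS = 100·exp(−πζ/√(1−ζ²)) = 100·exp(−π·0.1795/√0.9678) = 56.4%.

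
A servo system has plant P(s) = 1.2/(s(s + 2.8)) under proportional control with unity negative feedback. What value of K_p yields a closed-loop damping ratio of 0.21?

K_p = 37

Closed-loop characteristic equation: s² + 2.8s + K_p·1.2 = 0.
So ω_n = √(1.2K_p) and 2ζω_n = 2.8, giving ζ = 2.8/(2√(1.2K_p)).
Setting ζ = 0.21: √(1.2K_p) = 2.8/(2·0.21) = 6.667, so K_p = 44.44/1.2 = 37.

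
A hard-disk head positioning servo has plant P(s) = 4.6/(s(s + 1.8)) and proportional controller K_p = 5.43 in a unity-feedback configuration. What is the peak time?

The closed-loop denominator s² + 1.8s + 24.98 gives ω_n = √24.98 = 4.998 and ζ = 1.8/(2ω_n) = 0.1801.
Damped frequency ω_d = ω_n√(1−ζ²) = 4.916 rad/s, so peak time T_p = π/ω_d = 0.639 s.

T_p = 0.639 s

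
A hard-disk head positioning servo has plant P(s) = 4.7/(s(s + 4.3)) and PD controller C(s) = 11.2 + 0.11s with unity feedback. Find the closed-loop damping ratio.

Forward path: (11.2 + 0.11s)·4.7/(s(s+4.3)). The closed-loop characteristic equation is s² + (4.3 + 4.7·0.11)s + 4.7·11.2 = 0.
That is s² + 4.817s + 52.64 = 0, so ω_n = 7.255 rad/s and ζ = 4.817/(2·7.255) = 0.332.

ζ = 0.332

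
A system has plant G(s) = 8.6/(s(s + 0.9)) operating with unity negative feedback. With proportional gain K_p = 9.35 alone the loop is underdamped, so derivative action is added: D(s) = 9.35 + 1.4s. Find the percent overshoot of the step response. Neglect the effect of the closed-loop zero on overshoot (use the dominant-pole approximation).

Forward path: (9.35 + 1.4s)·8.6/(s(s+0.9)). The closed-loop characteristic equation is s² + (0.9 + 8.6·1.4)s + 8.6·9.35 = 0.
That is s² + 12.94s + 80.41 = 0, so ω_n = 8.967 rad/s and ζ = 12.94/(2·8.967) = 0.7215.
%OS = 100·exp(−πζ/√(1−ζ²)) = 3.79%.

3.79%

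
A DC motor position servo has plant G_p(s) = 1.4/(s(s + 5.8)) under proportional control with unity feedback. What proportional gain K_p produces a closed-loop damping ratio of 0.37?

Closed-loop characteristic equation: s² + 5.8s + K_p·1.4 = 0.
So ω_n = √(1.4K_p) and 2ζω_n = 5.8, giving ζ = 5.8/(2√(1.4K_p)).
Setting ζ = 0.37: √(1.4K_p) = 5.8/(2·0.37) = 7.838, so K_p = 61.43/1.4 = 43.9.

K_p = 43.9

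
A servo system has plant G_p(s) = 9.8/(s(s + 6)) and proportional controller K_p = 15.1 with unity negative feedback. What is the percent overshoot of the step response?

45%

The closed-loop denominator s² + 6s + 148 gives ω_n = √148 = 12.16 and ζ = 6/(2ω_n) = 0.2466.
%OS = 100·exp(−πζ/√(1−ζ²)) = 100·exp(−π·0.2466/√0.9392) = 45%.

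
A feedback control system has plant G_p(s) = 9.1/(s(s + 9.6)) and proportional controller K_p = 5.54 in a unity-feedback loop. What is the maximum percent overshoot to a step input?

5.6%

From 1 + K_pG_p(s) = 0: s² + 9.6s + 50.41 = 0 ⇒ ω_n = 7.1, ζ = 0.676.
%OS = 100·exp(−πζ/√(1−ζ²)) = 100·exp(−π·0.676/√0.543) = 5.6%.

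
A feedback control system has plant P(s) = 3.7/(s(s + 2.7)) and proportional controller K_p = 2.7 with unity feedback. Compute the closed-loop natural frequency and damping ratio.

ω_n = 3.16 rad/s, ζ = 0.427

The closed-loop denominator is s(s+2.7) + 2.7·3.7 = s² + 2.7s + 9.99.
So ω_n² = 9.99 ⇒ ω_n = 3.161 rad/s, and ζ = 2.7/(2ω_n) = 0.427.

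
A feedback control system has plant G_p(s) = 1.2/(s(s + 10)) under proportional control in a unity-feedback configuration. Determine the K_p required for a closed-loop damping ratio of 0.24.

K_p = 362

Closed-loop characteristic equation: s² + 10s + K_p·1.2 = 0.
So ω_n = √(1.2K_p) and 2ζω_n = 10, giving ζ = 10/(2√(1.2K_p)).
Setting ζ = 0.24: √(1.2K_p) = 10/(2·0.24) = 20.83, so K_p = 434/1.2 = 362.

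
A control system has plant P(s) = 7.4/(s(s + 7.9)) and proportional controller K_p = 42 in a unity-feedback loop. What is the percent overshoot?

Closed-loop characteristic equation: s² + 7.9s + 310.8 = 0, so ω_n = 17.63 rad/s and ζ = 7.9/(2·17.63) = 0.2241.
%OS = 100·exp(−πζ/√(1−ζ²)) = 100·exp(−π·0.2241/√0.9498) = 48.6%.

48.6%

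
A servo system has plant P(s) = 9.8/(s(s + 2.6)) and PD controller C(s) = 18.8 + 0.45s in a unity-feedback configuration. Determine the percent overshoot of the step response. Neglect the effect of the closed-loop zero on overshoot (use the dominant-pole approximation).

Forward path: (18.8 + 0.45s)·9.8/(s(s+2.6)). The closed-loop characteristic equation is s² + (2.6 + 9.8·0.45)s + 9.8·18.8 = 0.
That is s² + 7.01s + 184.2 = 0, so ω_n = 13.57 rad/s and ζ = 7.01/(2·13.57) = 0.2582.
%OS = 100·exp(−πζ/√(1−ζ²)) = 43.2%.

43.2%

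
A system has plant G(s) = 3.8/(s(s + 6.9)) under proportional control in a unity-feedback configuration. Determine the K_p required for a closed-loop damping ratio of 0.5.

Closed-loop characteristic equation: s² + 6.9s + K_p·3.8 = 0.
So ω_n = √(3.8K_p) and 2ζω_n = 6.9, giving ζ = 6.9/(2√(3.8K_p)).
Setting ζ = 0.5: √(3.8K_p) = 6.9/(2·0.5) = 6.9, so K_p = 47.61/3.8 = 12.5.

K_p = 12.5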